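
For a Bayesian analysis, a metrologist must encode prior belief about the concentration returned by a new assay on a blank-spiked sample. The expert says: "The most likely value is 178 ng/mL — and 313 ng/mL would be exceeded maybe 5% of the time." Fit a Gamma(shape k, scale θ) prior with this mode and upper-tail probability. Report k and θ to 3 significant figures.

k ≈ 9.76, θ ≈ 20.3

Gamma(k,θ) with k>1 has mode (k−1)θ, so θ = 178/(k−1).
Need P(X < 313) = 0.95 with θ tied to k this way. Start at k = 2, θ = 178: P(X<313) ≈ 0.525.
Too low — raise k to concentrate. Iterating converges to k ≈ 9.76.
Then θ = 178/(9.76−1) ≈ 20.3.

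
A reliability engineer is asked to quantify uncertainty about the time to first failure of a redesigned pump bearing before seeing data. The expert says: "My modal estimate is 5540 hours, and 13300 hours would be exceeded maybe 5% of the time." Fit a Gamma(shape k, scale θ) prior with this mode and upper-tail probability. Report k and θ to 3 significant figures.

Gamma(k,θ) with k>1 has mode (k−1)θ, so θ = 5540/(k−1).
Need P(X < 13300) = 0.95 with θ tied to k this way. Start at k = 2, θ = 5540: P(X<13300) ≈ 0.692.
Too low — raise k to concentrate. Iterating converges to k ≈ 4.56.
Then θ = 5540/(4.56−1) ≈ 1560.

k ≈ 4.56, θ ≈ 1560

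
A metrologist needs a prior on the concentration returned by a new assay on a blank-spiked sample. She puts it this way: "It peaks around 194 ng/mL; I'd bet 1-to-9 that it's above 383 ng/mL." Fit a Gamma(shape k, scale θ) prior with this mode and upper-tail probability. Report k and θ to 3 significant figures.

k ≈ 5.14, θ ≈ 46.8

Gamma(k,θ) with k>1 has mode (k−1)θ, so θ = 194/(k−1).
Need P(X < 383) = 0.9 with θ tied to k this way. Start at k = 2, θ = 194: P(X<383) ≈ 0.587.
Too low — raise k to concentrate. Iterating converges to k ≈ 5.14.
Then θ = 194/(5.14−1) ≈ 46.8.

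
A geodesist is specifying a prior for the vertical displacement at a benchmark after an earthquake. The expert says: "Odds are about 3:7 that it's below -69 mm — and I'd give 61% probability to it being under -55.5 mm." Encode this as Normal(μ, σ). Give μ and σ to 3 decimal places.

For Normal(μ,σ), the p-quantile is μ + z_p·σ. Here z_{0.3} = -0.5244, z_{0.61} = 0.2793.
So -69 = μ − 0.5244σ and -55.5 = μ + 0.2793σ.
Subtracting: σ = (-55.5 − -69)/(0.2793 − (-0.5244)) = 16.797.
Then μ = -69 − (-0.5244)·16.797 = -60.192.

μ = -60.192, σ = 16.797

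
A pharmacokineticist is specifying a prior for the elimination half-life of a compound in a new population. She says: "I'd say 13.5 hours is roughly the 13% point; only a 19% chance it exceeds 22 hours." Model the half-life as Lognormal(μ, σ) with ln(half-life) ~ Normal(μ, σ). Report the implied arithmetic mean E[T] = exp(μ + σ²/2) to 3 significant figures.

If T ~ Lognormal(μ,σ) then ln T ~ Normal(μ,σ), so the p-quantile of ln T is μ + z_p·σ.
ln(13.5) = 2.603 and ln(22) = 3.091; z_{0.13} = -1.126, z_{0.81} = 0.8779.
σ = (3.091 − 2.603)/(0.8779 − (-1.126)) = 0.244.
μ = 2.603 − (-1.126)·0.244 = 2.877.
E[T] = exp(μ + σ²/2) = exp(2.877 + 0.0297) = 18.3 hours.

E[T] ≈ 18.3 hours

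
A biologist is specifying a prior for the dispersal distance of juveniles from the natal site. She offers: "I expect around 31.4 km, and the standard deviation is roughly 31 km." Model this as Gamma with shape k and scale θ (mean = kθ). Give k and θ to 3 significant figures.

For Gamma(k, scale θ): mean = kθ, variance = kθ², so CV = 1/√k.
CV = SD/mean = 31/31.4 = 0.9873, hence k = 1/CV² = 1.03.
Then θ = mean/k = 31.4/1.03 = 30.6.

k ≈ 1.03, θ ≈ 30.6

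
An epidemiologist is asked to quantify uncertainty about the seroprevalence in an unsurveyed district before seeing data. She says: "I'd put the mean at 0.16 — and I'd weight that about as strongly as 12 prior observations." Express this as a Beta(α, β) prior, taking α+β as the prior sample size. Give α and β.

Under the effective-sample-size interpretation, Beta(α, β) has prior mean α/(α+β) and prior sample size α+β.
So α+β = 12 and α/(α+β) = 0.16, giving α = 0.16·12 = 1.92 and β = 12 − 1.92 = 10.08.

α = 1.92, β = 10.08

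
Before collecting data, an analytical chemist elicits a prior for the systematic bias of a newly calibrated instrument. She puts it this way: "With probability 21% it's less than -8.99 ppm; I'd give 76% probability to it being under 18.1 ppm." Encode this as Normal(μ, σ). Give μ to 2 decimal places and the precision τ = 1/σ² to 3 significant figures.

For Normal(μ,σ), the p-quantile is μ + z_p·σ. Here z_{0.21} = -0.8064, z_{0.76} = 0.7063.
So -8.99 = μ − 0.8064σ and 18.1 = μ + 0.7063σ.
Subtracting: σ = (18.1 − -8.99)/(0.7063 − (-0.8064)) = 17.91.
Then μ = -8.99 − (-0.8064)·17.91 = 5.45.
Precision τ = 1/σ² = 1/17.91² = 0.00312.

μ = 5.45, τ = 0.00312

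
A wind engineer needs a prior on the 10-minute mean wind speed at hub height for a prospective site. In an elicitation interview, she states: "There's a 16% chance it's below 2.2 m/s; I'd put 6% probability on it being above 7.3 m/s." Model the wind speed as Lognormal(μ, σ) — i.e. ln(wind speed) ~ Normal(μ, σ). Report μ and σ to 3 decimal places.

If T ~ Lognormal(μ,σ) then ln T ~ Normal(μ,σ), so the p-quantile of ln T is μ + z_p·σ.
ln(2.2) = 0.7885 and ln(7.3) = 1.988; z_{0.16} = -0.9945, z_{0.94} = 1.555.
σ = (1.988 − 0.7885)/(1.555 − (-0.9945)) = 0.471.
μ = 0.7885 − (-0.9945)·0.471 = 1.256.

μ ≈ 1.256, σ ≈ 0.471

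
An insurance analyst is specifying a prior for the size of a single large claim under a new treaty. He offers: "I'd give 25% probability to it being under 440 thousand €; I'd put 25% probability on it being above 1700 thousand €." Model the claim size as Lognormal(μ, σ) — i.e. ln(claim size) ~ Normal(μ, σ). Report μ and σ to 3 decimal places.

μ ≈ 6.763, σ ≈ 1.002

If T ~ Lognormal(μ,σ) then ln T ~ Normal(μ,σ), so the p-quantile of ln T is μ + z_p·σ.
ln(440) = 6.087 and ln(1700) = 7.438; z_{0.25} = -0.6745, z_{0.75} = 0.6745.
σ = (7.438 − 6.087)/(0.6745 − (-0.6745)) = 1.002.
μ = 6.087 − (-0.6745)·1.002 = 6.763.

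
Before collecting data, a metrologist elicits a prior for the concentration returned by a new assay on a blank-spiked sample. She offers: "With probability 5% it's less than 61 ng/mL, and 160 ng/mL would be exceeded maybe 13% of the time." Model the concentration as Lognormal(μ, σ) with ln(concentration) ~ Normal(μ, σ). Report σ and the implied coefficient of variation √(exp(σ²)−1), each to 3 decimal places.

σ ≈ 0.348, CV ≈ 0.359

If T ~ Lognormal(μ,σ) then ln T ~ Normal(μ,σ), so the p-quantile of ln T is μ + z_p·σ.
ln(61) = 4.111 and ln(160) = 5.075; z_{0.05} = -1.645, z_{0.87} = 1.126.
σ = (5.075 − 4.111)/(1.126 − (-1.645)) = 0.348.
μ = 4.111 − (-1.645)·0.348 = 4.683.
CV = √(exp(σ²)−1) = √(exp(0.1211)−1) = 0.359.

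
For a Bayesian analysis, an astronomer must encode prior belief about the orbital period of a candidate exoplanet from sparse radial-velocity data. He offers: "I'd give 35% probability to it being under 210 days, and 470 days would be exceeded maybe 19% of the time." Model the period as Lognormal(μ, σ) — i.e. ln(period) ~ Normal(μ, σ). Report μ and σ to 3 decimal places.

If T ~ Lognormal(μ,σ) then ln T ~ Normal(μ,σ), so the p-quantile of ln T is μ + z_p·σ.
ln(210) = 5.347 and ln(470) = 6.153; z_{0.35} = -0.3853, z_{0.81} = 0.8779.
σ = (6.153 − 5.347)/(0.8779 − (-0.3853)) = 0.638.
μ = 5.347 − (-0.3853)·0.638 = 5.593.

μ ≈ 5.593, σ ≈ 0.638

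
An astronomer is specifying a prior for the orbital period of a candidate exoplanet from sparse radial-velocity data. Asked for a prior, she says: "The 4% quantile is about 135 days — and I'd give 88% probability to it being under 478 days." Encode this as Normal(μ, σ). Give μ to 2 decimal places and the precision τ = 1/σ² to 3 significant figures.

The p-quantile of Normal(μ,σ) is μ + z_p·σ, with z_{0.04} = -1.751 and z_{0.88} = 1.175.
Eliminate σ: μ = (z₂·x₁ − z₁·x₂)/(z₂ − z₁) = (1.175·135 − (-1.751)·478)/2.926 = 340.25.
Then σ = (x₂ − x₁)/(z₂ − z₁) = (478 − 135)/2.926 = 117.24.
Precision τ = 1/σ² = 1/117.2² = 7.28e-05.

μ = 340.25, τ = 7.28e-05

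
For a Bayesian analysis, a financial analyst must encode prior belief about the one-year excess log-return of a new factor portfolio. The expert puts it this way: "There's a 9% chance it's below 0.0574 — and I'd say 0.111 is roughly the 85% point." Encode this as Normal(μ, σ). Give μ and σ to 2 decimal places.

μ = 0.09, σ = 0.02

For Normal(μ,σ), the p-quantile is μ + z_p·σ. Here z_{0.09} = -1.341, z_{0.85} = 1.036.
So 0.0574 = μ − 1.341σ and 0.111 = μ + 1.036σ.
Subtracting: σ = (0.111 − 0.0574)/(1.036 − (-1.341)) = 0.02.
Then μ = 0.0574 − (-1.341)·0.02 = 0.09.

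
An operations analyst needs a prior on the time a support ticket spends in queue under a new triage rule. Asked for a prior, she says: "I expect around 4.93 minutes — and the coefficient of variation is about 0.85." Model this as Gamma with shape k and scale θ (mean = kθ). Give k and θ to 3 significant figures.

For Gamma(k, scale θ): mean = kθ, variance = kθ², so CV = 1/√k.
CV = 0.85, hence k = 1/CV² = 1.38.
Then θ = mean/k = 4.93/1.38 = 3.56.

k ≈ 1.38, θ ≈ 3.56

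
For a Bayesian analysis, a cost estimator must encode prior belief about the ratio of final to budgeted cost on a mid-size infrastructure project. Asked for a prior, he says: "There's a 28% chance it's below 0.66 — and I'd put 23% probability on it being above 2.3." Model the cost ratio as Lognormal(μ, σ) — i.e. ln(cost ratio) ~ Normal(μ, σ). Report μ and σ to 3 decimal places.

μ ≈ 0.135, σ ≈ 0.945

If T ~ Lognormal(μ,σ) then ln T ~ Normal(μ,σ), so the p-quantile of ln T is μ + z_p·σ.
ln(0.66) = -0.4155 and ln(2.3) = 0.8329; z_{0.28} = -0.5828, z_{0.77} = 0.7388.
σ = (0.8329 − -0.4155)/(0.7388 − (-0.5828)) = 0.945.
μ = -0.4155 − (-0.5828)·0.945 = 0.135.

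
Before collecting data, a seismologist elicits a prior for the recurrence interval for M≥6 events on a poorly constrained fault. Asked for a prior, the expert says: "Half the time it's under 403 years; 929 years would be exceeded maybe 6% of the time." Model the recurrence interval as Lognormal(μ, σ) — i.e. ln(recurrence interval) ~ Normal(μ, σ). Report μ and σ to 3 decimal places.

If T ~ Lognormal(μ,σ) then ln T ~ Normal(μ,σ), so the p-quantile of ln T is μ + z_p·σ.
ln(403) = 5.999 and ln(929) = 6.834; z_{0.5} = 0, z_{0.94} = 1.555.
σ = (6.834 − 5.999)/(1.555 − (0)) = 0.537.
μ = 5.999 − (0)·0.537 = 5.999.

μ ≈ 5.999, σ ≈ 0.537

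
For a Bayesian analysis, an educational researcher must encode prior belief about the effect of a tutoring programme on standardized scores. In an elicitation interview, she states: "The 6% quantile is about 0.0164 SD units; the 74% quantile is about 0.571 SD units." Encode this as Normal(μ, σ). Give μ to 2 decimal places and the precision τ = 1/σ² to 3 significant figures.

For Normal(μ,σ), the p-quantile is μ + z_p·σ. Here z_{0.06} = -1.555, z_{0.74} = 0.6433.
So 0.0164 = μ − 1.555σ and 0.571 = μ + 0.6433σ.
Subtracting: σ = (0.571 − 0.0164)/(0.6433 − (-1.555)) = 0.25.
Then μ = 0.0164 − (-1.555)·0.25 = 0.41.
Precision τ = 1/σ² = 1/0.2523² = 15.7.

μ = 0.41, τ = 15.7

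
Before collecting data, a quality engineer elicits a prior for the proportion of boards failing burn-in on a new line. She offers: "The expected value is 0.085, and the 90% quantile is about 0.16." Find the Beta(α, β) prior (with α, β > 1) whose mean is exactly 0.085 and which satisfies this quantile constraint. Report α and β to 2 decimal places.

With mean 0.085 fixed, write α = 0.085s, β = 0.915s where s = α+β.
Need P(θ < 0.16) = 0.9 under Beta(0.085s, 0.915s). Normal approximation: (q−m)/√(m(1−m)/s) ≈ z_{0.9} = 1.28, so s ≈ 0.085·0.915·(1.28)²/(0.16−0.085)² = 22.7.
At s = 22.7: P(θ<0.16) ≈ 0.893. Adjusting to match 0.9 gives s ≈ 24.78.
So α = 0.085·24.78 ≈ 2.11, β = 0.915·24.78 ≈ 22.67.

α ≈ 2.11, β ≈ 22.67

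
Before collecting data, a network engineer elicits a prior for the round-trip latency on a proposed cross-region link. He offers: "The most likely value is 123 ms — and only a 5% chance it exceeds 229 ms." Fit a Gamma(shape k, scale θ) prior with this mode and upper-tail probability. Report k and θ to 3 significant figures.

k ≈ 8.2, θ ≈ 17.1

Gamma(k,θ) with k>1 has mode (k−1)θ, so θ = 123/(k−1).
Need P(X < 229) = 0.95 with θ tied to k this way. Start at k = 2, θ = 123: P(X<229) ≈ 0.555.
Too low — raise k to concentrate. Iterating converges to k ≈ 8.2.
Then θ = 123/(8.2−1) ≈ 17.1.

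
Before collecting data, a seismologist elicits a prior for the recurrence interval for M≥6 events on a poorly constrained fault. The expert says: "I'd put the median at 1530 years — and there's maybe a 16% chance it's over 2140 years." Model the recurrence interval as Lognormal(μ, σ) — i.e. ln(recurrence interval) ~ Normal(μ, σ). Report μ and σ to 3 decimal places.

μ ≈ 7.333, σ ≈ 0.337

If T ~ Lognormal(μ,σ) then ln T ~ Normal(μ,σ), so the p-quantile of ln T is μ + z_p·σ.
ln(1530) = 7.333 and ln(2140) = 7.669; z_{0.5} = 0, z_{0.84} = 0.9945.
σ = (7.669 − 7.333)/(0.9945 − (0)) = 0.337.
μ = 7.333 − (0)·0.337 = 7.333.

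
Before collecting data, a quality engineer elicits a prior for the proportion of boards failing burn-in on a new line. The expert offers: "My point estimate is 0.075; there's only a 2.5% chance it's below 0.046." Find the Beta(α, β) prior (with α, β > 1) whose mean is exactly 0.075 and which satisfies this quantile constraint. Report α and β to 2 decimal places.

With mean 0.075 fixed, write α = 0.075s, β = 0.925s where s = α+β.
Need P(θ < 0.046) = 0.025 under Beta(0.075s, 0.925s). Normal approximation: (q−m)/√(m(1−m)/s) ≈ z_{0.025} = -1.96, so s ≈ 0.075·0.925·(-1.96)²/(0.046−0.075)² = 316.9.
At s = 316.9: P(θ<0.046) ≈ 0.014. Adjusting to match 0.025 gives s ≈ 254.52.
So α = 0.075·254.52 ≈ 19.09, β = 0.925·254.52 ≈ 235.43.

α ≈ 19.09, β ≈ 235.43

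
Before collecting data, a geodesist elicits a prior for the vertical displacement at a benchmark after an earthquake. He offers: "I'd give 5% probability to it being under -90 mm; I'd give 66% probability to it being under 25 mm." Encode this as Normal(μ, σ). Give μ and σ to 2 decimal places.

For Normal(μ,σ), the p-quantile is μ + z_p·σ. Here z_{0.05} = -1.645, z_{0.66} = 0.4125.
So -90 = μ − 1.645σ and 25 = μ + 0.4125σ.
Subtracting: σ = (25 − -90)/(0.4125 − (-1.645)) = 55.90.
Then μ = -90 − (-1.645)·55.90 = 1.94.

μ = 1.94, σ = 55.90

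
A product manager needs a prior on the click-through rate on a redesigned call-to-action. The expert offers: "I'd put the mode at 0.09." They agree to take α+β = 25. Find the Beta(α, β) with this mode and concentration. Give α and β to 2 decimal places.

α = 3.07, β = 21.93

For α,β > 1 the Beta mode is (α−1)/(α+β−2). With α+β = 25, the mode is (α−1)/23.
Set (α−1)/23 = 0.09 → α = 1 + 0.09·23 = 3.07.
β = 25 − α = 21.93.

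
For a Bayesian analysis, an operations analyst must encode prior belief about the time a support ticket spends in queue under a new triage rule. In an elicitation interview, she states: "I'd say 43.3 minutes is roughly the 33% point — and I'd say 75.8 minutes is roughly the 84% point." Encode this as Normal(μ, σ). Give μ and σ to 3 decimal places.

μ = 53.268, σ = 22.658

The p-quantile of Normal(μ,σ) is μ + z_p·σ, with z_{0.33} = -0.4399 and z_{0.84} = 0.9945.
Eliminate σ: μ = (z₂·x₁ − z₁·x₂)/(z₂ − z₁) = (0.9945·43.3 − (-0.4399)·75.8)/1.434 = 53.268.
Then σ = (x₂ − x₁)/(z₂ − z₁) = (75.8 − 43.3)/1.434 = 22.658.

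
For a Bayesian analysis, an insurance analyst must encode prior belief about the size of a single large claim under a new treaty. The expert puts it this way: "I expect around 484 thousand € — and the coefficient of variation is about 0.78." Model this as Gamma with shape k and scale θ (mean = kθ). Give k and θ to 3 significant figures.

k ≈ 1.64, θ ≈ 294

For Gamma(k, scale θ): mean = kθ, variance = kθ², so CV = 1/√k.
CV = 0.78, hence k = 1/CV² = 1.64.
Then θ = mean/k = 484/1.64 = 294.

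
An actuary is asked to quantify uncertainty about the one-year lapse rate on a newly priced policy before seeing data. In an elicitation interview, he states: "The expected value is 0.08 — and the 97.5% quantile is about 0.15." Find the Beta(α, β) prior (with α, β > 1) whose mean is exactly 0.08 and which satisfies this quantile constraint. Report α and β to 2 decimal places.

α ≈ 6.11, β ≈ 70.21

With mean 0.08 fixed, write α = 0.08s, β = 0.92s where s = α+β.
Need P(θ < 0.15) = 0.975 under Beta(0.08s, 0.92s). Normal approximation: (q−m)/√(m(1−m)/s) ≈ z_{0.975} = 1.96, so s ≈ 0.08·0.92·(1.96)²/(0.15−0.08)² = 57.7.
At s = 57.7: P(θ<0.15) ≈ 0.959. Adjusting to match 0.975 gives s ≈ 76.31.
So α = 0.08·76.31 ≈ 6.11, β = 0.92·76.31 ≈ 70.21.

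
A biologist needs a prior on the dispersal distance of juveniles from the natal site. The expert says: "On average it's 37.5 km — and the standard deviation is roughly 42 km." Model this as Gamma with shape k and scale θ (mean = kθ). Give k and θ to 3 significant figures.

k ≈ 0.797, θ ≈ 47

For Gamma(k, scale θ): mean = kθ, variance = kθ², so CV = 1/√k.
CV = SD/mean = 42/37.5 = 1.12, hence k = 1/CV² = 0.797.
Then θ = mean/k = 37.5/0.797 = 47.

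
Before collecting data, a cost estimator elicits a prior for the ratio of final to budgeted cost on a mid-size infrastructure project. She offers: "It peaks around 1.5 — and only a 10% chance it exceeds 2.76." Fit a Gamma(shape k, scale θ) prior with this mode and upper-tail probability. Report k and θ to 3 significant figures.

k ≈ 6.13, θ ≈ 0.292

Gamma(k,θ) with k>1 has mode (k−1)θ, so θ = 1.5/(k−1).
Need P(X < 2.76) = 0.9 with θ tied to k this way. Start at k = 2, θ = 1.5: P(X<2.76) ≈ 0.549.
Too low — raise k to concentrate. Iterating converges to k ≈ 6.13.
Then θ = 1.5/(6.13−1) ≈ 0.292.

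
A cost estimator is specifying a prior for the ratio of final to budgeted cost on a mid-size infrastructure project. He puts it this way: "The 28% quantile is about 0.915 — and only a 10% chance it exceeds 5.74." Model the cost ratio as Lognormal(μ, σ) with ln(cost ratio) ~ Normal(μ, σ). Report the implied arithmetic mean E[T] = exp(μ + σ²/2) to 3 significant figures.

If T ~ Lognormal(μ,σ) then ln T ~ Normal(μ,σ), so the p-quantile of ln T is μ + z_p·σ.
ln(0.915) = -0.08883 and ln(5.74) = 1.747; z_{0.28} = -0.5828, z_{0.9} = 1.282.
σ = (1.747 − -0.08883)/(1.282 − (-0.5828)) = 0.985.
μ = -0.08883 − (-0.5828)·0.985 = 0.485.
E[T] = exp(μ + σ²/2) = exp(0.485 + 0.4850) = 2.64.

E[T] ≈ 2.64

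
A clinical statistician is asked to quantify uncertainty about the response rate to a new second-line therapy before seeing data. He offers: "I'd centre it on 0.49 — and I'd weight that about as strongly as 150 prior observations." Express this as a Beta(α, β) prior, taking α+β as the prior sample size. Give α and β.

α = 73.5, β = 76.5

Under the effective-sample-size interpretation, Beta(α, β) has prior mean α/(α+β) and prior sample size α+β.
So α+β = 150 and α/(α+β) = 0.49, giving α = 0.49·150 = 73.5 and β = 150 − 73.5 = 76.5.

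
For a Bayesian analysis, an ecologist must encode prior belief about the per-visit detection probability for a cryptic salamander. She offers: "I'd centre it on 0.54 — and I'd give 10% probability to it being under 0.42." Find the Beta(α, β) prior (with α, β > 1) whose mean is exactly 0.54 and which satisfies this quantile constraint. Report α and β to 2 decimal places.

α ≈ 15.28, β ≈ 13.01

With mean 0.54 fixed, write α = 0.54s, β = 0.46s where s = α+β.
Need P(θ < 0.42) = 0.1 under Beta(0.54s, 0.46s). Normal approximation: (q−m)/√(m(1−m)/s) ≈ z_{0.1} = -1.28, so s ≈ 0.54·0.46·(-1.28)²/(0.42−0.54)² = 28.3.
At s = 28.3: P(θ<0.42) ≈ 0.100. Adjusting to match 0.1 gives s ≈ 28.29.
So α = 0.54·28.29 ≈ 15.28, β = 0.46·28.29 ≈ 13.01.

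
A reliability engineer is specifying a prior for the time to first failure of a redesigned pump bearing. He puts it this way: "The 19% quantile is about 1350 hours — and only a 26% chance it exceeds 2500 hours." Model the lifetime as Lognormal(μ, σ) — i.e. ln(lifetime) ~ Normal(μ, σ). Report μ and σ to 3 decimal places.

μ ≈ 7.563, σ ≈ 0.405

If T ~ Lognormal(μ,σ) then ln T ~ Normal(μ,σ), so the p-quantile of ln T is μ + z_p·σ.
ln(1350) = 7.208 and ln(2500) = 7.824; z_{0.19} = -0.8779, z_{0.74} = 0.6433.
σ = (7.824 − 7.208)/(0.6433 − (-0.8779)) = 0.405.
μ = 7.208 − (-0.8779)·0.405 = 7.563.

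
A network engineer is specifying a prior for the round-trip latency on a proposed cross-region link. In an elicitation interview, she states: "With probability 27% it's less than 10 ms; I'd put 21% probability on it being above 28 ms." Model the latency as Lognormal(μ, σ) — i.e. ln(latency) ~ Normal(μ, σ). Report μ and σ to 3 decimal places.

If T ~ Lognormal(μ,σ) then ln T ~ Normal(μ,σ), so the p-quantile of ln T is μ + z_p·σ.
ln(10) = 2.303 and ln(28) = 3.332; z_{0.27} = -0.6128, z_{0.79} = 0.8064.
σ = (3.332 − 2.303)/(0.8064 − (-0.6128)) = 0.725.
μ = 2.303 − (-0.6128)·0.725 = 2.747.

μ ≈ 2.747, σ ≈ 0.725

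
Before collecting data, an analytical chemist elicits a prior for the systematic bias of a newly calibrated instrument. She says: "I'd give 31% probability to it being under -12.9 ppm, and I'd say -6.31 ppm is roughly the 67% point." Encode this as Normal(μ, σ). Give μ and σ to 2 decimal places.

μ = -9.41, σ = 7.04

For Normal(μ,σ), the p-quantile is μ + z_p·σ. Here z_{0.31} = -0.4959, z_{0.67} = 0.4399.
So -12.9 = μ − 0.4959σ and -6.31 = μ + 0.4399σ.
Subtracting: σ = (-6.31 − -12.9)/(0.4399 − (-0.4959)) = 7.04.
Then μ = -12.9 − (-0.4959)·7.04 = -9.41.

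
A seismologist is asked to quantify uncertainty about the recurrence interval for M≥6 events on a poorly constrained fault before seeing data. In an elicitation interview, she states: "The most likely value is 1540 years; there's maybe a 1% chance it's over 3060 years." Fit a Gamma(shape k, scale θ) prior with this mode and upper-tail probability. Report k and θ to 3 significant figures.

k ≈ 11.4, θ ≈ 148

Gamma(k,θ) with k>1 has mode (k−1)θ, so θ = 1540/(k−1).
Need P(X < 3060) = 0.99 with θ tied to k this way. Start at k = 2, θ = 1540: P(X<3060) ≈ 0.590.
Too low — raise k to concentrate. Iterating converges to k ≈ 11.4.
Then θ = 1540/(11.4−1) ≈ 148.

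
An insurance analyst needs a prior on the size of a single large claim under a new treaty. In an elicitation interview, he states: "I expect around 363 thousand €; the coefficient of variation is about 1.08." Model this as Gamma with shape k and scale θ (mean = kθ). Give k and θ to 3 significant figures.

For Gamma(k, scale θ): mean = kθ, variance = kθ², so CV = 1/√k.
CV = 1.08, hence k = 1/CV² = 0.857.
Then θ = mean/k = 363/0.857 = 423.

k ≈ 0.857, θ ≈ 423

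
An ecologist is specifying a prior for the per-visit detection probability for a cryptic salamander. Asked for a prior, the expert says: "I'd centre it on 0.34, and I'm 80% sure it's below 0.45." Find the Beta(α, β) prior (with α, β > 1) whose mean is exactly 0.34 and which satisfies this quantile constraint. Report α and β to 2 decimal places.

With mean 0.34 fixed, write α = 0.34s, β = 0.66s where s = α+β.
Need P(θ < 0.45) = 0.8 under Beta(0.34s, 0.66s). Normal approximation: (q−m)/√(m(1−m)/s) ≈ z_{0.8} = 0.842, so s ≈ 0.34·0.66·(0.842)²/(0.45−0.34)² = 13.1.
At s = 13.1: P(θ<0.45) ≈ 0.804. Adjusting to match 0.8 gives s ≈ 12.59.
So α = 0.34·12.59 ≈ 4.28, β = 0.66·12.59 ≈ 8.31.

α ≈ 4.28, β ≈ 8.31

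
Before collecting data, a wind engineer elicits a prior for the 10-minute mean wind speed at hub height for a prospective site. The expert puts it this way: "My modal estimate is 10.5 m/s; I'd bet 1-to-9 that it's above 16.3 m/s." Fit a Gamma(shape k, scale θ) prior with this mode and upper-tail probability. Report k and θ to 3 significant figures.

k ≈ 10.7, θ ≈ 1.09

Gamma(k,θ) with k>1 has mode (k−1)θ, so θ = 10.5/(k−1).
Need P(X < 16.3) = 0.9 with θ tied to k this way. Start at k = 2, θ = 10.5: P(X<16.3) ≈ 0.460.
Too low — raise k to concentrate. Iterating converges to k ≈ 10.7.
Then θ = 10.5/(10.7−1) ≈ 1.09.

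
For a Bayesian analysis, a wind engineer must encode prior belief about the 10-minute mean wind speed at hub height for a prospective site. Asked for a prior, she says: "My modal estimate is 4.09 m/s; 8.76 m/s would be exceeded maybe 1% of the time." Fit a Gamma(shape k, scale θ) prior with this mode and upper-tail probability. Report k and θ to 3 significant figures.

k ≈ 9.36, θ ≈ 0.49

Gamma(k,θ) with k>1 has mode (k−1)θ, so θ = 4.09/(k−1).
Need P(X < 8.76) = 0.99 with θ tied to k this way. Start at k = 2, θ = 4.09: P(X<8.76) ≈ 0.631.
Too low — raise k to concentrate. Iterating converges to k ≈ 9.36.
Then θ = 4.09/(9.36−1) ≈ 0.49.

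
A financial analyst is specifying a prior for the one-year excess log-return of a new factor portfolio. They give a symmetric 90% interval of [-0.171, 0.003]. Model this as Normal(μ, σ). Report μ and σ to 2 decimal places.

μ = -0.08, σ = 0.05

A symmetric 90% interval runs μ ± z·σ with z = 1.645.
Half-width = 0.087, so σ = 0.087/1.645 = 0.05.
μ is the interval midpoint, -0.08.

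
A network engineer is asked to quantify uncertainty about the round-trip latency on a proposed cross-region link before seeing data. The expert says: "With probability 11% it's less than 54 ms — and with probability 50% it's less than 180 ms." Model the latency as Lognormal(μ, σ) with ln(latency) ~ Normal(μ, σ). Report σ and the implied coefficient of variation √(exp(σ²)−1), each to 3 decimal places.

σ ≈ 0.982, CV ≈ 1.273

If T ~ Lognormal(μ,σ) then ln T ~ Normal(μ,σ), so the p-quantile of ln T is μ + z_p·σ.
ln(54) = 3.989 and ln(180) = 5.193; z_{0.11} = -1.227, z_{0.5} = 0.
σ = (5.193 − 3.989)/(0 − (-1.227)) = 0.982.
μ = 3.989 − (-1.227)·0.982 = 5.193.
CV = √(exp(σ²)−1) = √(exp(0.9636)−1) = 1.273.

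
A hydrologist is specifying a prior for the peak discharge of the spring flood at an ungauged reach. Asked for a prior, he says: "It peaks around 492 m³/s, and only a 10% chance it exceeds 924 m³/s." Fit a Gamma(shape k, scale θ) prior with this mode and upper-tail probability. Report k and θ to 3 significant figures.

k ≈ 5.81, θ ≈ 102

Gamma(k,θ) with k>1 has mode (k−1)θ, so θ = 492/(k−1).
Need P(X < 924) = 0.9 with θ tied to k this way. Start at k = 2, θ = 492: P(X<924) ≈ 0.560.
Too low — raise k to concentrate. Iterating converges to k ≈ 5.81.
Then θ = 492/(5.81−1) ≈ 102.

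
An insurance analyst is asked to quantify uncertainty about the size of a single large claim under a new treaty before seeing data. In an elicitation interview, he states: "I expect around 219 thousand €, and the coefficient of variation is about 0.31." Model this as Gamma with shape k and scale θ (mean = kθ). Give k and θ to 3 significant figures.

k ≈ 10.4, θ ≈ 21

For Gamma(k, scale θ): mean = kθ, variance = kθ², so CV = 1/√k.
CV = 0.31, hence k = 1/CV² = 10.4.
Then θ = mean/k = 219/10.4 = 21.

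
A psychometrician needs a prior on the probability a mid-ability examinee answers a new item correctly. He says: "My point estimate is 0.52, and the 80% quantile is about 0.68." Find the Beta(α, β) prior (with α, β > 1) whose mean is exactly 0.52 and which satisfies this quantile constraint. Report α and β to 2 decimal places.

With mean 0.52 fixed, write α = 0.52s, β = 0.48s where s = α+β.
Need P(θ < 0.68) = 0.8 under Beta(0.52s, 0.48s). Normal approximation: (q−m)/√(m(1−m)/s) ≈ z_{0.8} = 0.842, so s ≈ 0.52·0.48·(0.842)²/(0.68−0.52)² = 6.9.
At s = 6.9: P(θ<0.68) ≈ 0.797. Adjusting to match 0.8 gives s ≈ 7.06.
So α = 0.52·7.06 ≈ 3.67, β = 0.48·7.06 ≈ 3.39.

α ≈ 3.67, β ≈ 3.39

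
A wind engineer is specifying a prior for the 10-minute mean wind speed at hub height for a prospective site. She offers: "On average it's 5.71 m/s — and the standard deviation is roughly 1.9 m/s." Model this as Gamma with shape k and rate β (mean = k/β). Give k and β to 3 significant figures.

For Gamma(k, rate β): mean = k/β, variance = k/β², so CV = 1/√k.
CV = SD/mean = 1.9/5.71 = 0.3327, hence k = 1/CV² = 9.03.
Then β = k/mean = 9.03/5.71 = 1.58.

k ≈ 9.03, β ≈ 1.58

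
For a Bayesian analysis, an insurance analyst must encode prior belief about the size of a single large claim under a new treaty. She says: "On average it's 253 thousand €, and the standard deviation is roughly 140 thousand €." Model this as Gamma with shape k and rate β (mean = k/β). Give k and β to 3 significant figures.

For Gamma(k, rate β): mean = k/β, variance = k/β², so CV = 1/√k.
CV = SD/mean = 140/253 = 0.5534, hence k = 1/CV² = 3.27.
Then β = k/mean = 3.27/253 = 0.0129.

k ≈ 3.27, β ≈ 0.0129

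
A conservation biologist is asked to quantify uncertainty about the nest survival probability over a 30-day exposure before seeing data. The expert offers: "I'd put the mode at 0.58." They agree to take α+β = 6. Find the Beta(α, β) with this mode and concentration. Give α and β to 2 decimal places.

α = 3.32, β = 2.68

For α,β > 1 the Beta mode is (α−1)/(α+β−2). With α+β = 6, the mode is (α−1)/4.
Set (α−1)/4 = 0.58 → α = 1 + 0.58·4 = 3.32.
β = 6 − α = 2.68.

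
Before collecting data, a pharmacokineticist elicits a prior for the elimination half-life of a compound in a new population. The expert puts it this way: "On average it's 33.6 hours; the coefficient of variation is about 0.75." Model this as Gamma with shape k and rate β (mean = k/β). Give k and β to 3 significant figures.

For Gamma(k, rate β): mean = k/β, variance = k/β², so CV = 1/√k.
CV = 0.75, hence k = 1/CV² = 1.78.
Then β = k/mean = 1.78/33.6 = 0.0529.

k ≈ 1.78, β ≈ 0.0529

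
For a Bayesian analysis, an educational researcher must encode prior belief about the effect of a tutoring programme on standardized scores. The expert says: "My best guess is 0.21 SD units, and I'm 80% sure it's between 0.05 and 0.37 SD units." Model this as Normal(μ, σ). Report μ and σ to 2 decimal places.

μ = 0.21, σ = 0.12

A symmetric 80% interval runs μ ± z·σ with z = 1.282.
Half-width = 0.16, so σ = 0.16/1.282 = 0.12.
μ is the stated best guess, 0.21.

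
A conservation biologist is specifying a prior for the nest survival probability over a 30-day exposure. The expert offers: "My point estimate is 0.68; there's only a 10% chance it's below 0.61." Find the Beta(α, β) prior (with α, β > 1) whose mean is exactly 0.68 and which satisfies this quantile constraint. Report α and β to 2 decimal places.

α ≈ 50.78, β ≈ 23.89

With mean 0.68 fixed, write α = 0.68s, β = 0.32s where s = α+β.
Need P(θ < 0.61) = 0.1 under Beta(0.68s, 0.32s). Normal approximation: (q−m)/√(m(1−m)/s) ≈ z_{0.1} = -1.28, so s ≈ 0.68·0.32·(-1.28)²/(0.61−0.68)² = 72.9.
At s = 72.9: P(θ<0.61) ≈ 0.103. Adjusting to match 0.1 gives s ≈ 74.67.
So α = 0.68·74.67 ≈ 50.78, β = 0.32·74.67 ≈ 23.89.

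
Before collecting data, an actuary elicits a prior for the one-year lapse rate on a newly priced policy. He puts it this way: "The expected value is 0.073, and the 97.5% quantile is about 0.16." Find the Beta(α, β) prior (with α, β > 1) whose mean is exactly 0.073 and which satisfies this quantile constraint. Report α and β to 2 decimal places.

With mean 0.073 fixed, write α = 0.073s, β = 0.927s where s = α+β.
Need P(θ < 0.16) = 0.975 under Beta(0.073s, 0.927s). Normal approximation: (q−m)/√(m(1−m)/s) ≈ z_{0.975} = 1.96, so s ≈ 0.073·0.927·(1.96)²/(0.16−0.073)² = 34.3.
At s = 34.3: P(θ<0.16) ≈ 0.955. Adjusting to match 0.975 gives s ≈ 48.74.
So α = 0.073·48.74 ≈ 3.56, β = 0.927·48.74 ≈ 45.18.

α ≈ 3.56, β ≈ 45.18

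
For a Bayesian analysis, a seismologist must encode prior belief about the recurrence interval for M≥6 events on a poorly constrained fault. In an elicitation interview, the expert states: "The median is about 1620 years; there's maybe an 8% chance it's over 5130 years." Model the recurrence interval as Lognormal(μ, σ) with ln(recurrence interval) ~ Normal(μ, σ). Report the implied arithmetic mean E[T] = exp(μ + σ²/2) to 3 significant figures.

If T ~ Lognormal(μ,σ) then ln T ~ Normal(μ,σ), so the p-quantile of ln T is μ + z_p·σ.
ln(1620) = 7.39 and ln(5130) = 8.543; z_{0.5} = 0, z_{0.92} = 1.405.
σ = (8.543 − 7.39)/(1.405 − (0)) = 0.820.
μ = 7.39 − (0)·0.820 = 7.390.
E[T] = exp(μ + σ²/2) = exp(7.390 + 0.3365) = 2270 years.

E[T] ≈ 2270 years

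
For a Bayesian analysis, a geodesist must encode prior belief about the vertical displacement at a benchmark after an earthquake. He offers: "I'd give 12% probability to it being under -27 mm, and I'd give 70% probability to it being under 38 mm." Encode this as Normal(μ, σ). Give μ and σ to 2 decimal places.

μ = 17.94, σ = 38.25

The p-quantile of Normal(μ,σ) is μ + z_p·σ, with z_{0.12} = -1.175 and z_{0.7} = 0.5244.
Eliminate σ: μ = (z₂·x₁ − z₁·x₂)/(z₂ − z₁) = (0.5244·-27 − (-1.175)·38)/1.699 = 17.94.
Then σ = (x₂ − x₁)/(z₂ − z₁) = (38 − -27)/1.699 = 38.25.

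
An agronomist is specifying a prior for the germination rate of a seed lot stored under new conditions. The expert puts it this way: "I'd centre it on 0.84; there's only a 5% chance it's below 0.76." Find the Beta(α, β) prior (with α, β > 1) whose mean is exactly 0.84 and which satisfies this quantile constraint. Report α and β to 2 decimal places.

α ≈ 54.36, β ≈ 10.35

With mean 0.84 fixed, write α = 0.84s, β = 0.16s where s = α+β.
Need P(θ < 0.76) = 0.05 under Beta(0.84s, 0.16s). Normal approximation: (q−m)/√(m(1−m)/s) ≈ z_{0.05} = -1.64, so s ≈ 0.84·0.16·(-1.64)²/(0.76−0.84)² = 56.8.
At s = 56.8: P(θ<0.76) ≈ 0.061. Adjusting to match 0.05 gives s ≈ 64.71.
So α = 0.84·64.71 ≈ 54.36, β = 0.16·64.71 ≈ 10.35.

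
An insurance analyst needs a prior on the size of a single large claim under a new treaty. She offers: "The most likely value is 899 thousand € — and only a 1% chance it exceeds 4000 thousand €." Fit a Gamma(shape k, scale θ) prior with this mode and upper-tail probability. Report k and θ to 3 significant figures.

Gamma(k,θ) with k>1 has mode (k−1)θ, so θ = 899/(k−1).
Need P(X < 4000) = 0.99 with θ tied to k this way. Start at k = 2, θ = 899: P(X<4000) ≈ 0.936.
Too low — raise k to concentrate. Iterating converges to k ≈ 2.82.
Then θ = 899/(2.82−1) ≈ 494.

k ≈ 2.82, θ ≈ 494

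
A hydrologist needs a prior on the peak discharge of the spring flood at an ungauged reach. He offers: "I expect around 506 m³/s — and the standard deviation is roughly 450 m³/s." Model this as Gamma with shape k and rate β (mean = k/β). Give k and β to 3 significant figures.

For Gamma(k, rate β): mean = k/β, variance = k/β², so CV = 1/√k.
CV = SD/mean = 450/506 = 0.8893, hence k = 1/CV² = 1.26.
Then β = k/mean = 1.26/506 = 0.0025.

k ≈ 1.26, β ≈ 0.0025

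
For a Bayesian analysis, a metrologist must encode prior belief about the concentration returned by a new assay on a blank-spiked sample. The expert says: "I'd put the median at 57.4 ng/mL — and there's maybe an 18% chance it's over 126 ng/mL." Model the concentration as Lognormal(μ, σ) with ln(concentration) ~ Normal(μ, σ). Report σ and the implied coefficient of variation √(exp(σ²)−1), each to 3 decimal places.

If T ~ Lognormal(μ,σ) then ln T ~ Normal(μ,σ), so the p-quantile of ln T is μ + z_p·σ.
ln(57.4) = 4.05 and ln(126) = 4.836; z_{0.5} = 0, z_{0.82} = 0.9154.
σ = (4.836 − 4.05)/(0.9154 − (0)) = 0.859.
μ = 4.05 − (0)·0.859 = 4.050.
CV = √(exp(σ²)−1) = √(exp(0.7378)−1) = 1.045.

σ ≈ 0.859, CV ≈ 1.045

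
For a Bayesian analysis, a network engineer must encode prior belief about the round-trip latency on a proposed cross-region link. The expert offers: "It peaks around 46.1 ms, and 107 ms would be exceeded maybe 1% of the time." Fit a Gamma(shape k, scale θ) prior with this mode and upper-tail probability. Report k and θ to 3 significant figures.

k ≈ 7.73, θ ≈ 6.85

Gamma(k,θ) with k>1 has mode (k−1)θ, so θ = 46.1/(k−1).
Need P(X < 107) = 0.99 with θ tied to k this way. Start at k = 2, θ = 46.1: P(X<107) ≈ 0.674.
Too low — raise k to concentrate. Iterating converges to k ≈ 7.73.
Then θ = 46.1/(7.73−1) ≈ 6.85.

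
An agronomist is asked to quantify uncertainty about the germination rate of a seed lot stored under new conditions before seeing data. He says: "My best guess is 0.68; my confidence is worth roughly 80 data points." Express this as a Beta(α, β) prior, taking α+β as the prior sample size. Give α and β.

Under the effective-sample-size interpretation, Beta(α, β) has prior mean α/(α+β) and prior sample size α+β.
So α+β = 80 and α/(α+β) = 0.68, giving α = 0.68·80 = 54.4 and β = 80 − 54.4 = 25.6.

α = 54.4, β = 25.6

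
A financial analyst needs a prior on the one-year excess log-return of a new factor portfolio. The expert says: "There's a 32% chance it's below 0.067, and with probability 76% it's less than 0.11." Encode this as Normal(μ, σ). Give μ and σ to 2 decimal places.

For Normal(μ,σ), the p-quantile is μ + z_p·σ. Here z_{0.32} = -0.4677, z_{0.76} = 0.7063.
So 0.067 = μ − 0.4677σ and 0.11 = μ + 0.7063σ.
Subtracting: σ = (0.11 − 0.067)/(0.7063 − (-0.4677)) = 0.04.
Then μ = 0.067 − (-0.4677)·0.04 = 0.08.

μ = 0.08, σ = 0.04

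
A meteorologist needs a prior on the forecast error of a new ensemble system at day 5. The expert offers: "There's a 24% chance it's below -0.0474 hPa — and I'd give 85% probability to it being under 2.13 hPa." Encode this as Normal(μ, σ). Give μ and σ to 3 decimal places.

The p-quantile of Normal(μ,σ) is μ + z_p·σ, with z_{0.24} = -0.7063 and z_{0.85} = 1.036.
Eliminate σ: μ = (z₂·x₁ − z₁·x₂)/(z₂ − z₁) = (1.036·-0.0474 − (-0.7063)·2.13)/1.743 = 0.835.
Then σ = (x₂ − x₁)/(z₂ − z₁) = (2.13 − -0.0474)/1.743 = 1.249.

μ = 0.835, σ = 1.249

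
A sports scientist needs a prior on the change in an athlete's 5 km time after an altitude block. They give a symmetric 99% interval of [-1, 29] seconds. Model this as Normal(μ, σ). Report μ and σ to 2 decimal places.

A symmetric 99% interval runs μ ± z·σ with z = 2.576.
Half-width = 15, so σ = 15/2.576 = 5.82.
μ is the interval midpoint, 14.00.

μ = 14.00, σ = 5.82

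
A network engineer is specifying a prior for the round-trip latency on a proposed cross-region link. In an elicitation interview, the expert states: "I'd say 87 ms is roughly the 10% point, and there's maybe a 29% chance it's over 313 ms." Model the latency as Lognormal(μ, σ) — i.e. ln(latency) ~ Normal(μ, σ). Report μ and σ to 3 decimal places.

μ ≈ 5.360, σ ≈ 0.698

If T ~ Lognormal(μ,σ) then ln T ~ Normal(μ,σ), so the p-quantile of ln T is μ + z_p·σ.
ln(87) = 4.466 and ln(313) = 5.746; z_{0.1} = -1.282, z_{0.71} = 0.5534.
σ = (5.746 − 4.466)/(0.5534 − (-1.282)) = 0.698.
μ = 4.466 − (-1.282)·0.698 = 5.360.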